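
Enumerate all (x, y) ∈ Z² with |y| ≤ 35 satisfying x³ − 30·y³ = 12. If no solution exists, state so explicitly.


The equation is x³ - 30y³ = 12. For fixed y, x³ = 30·y³ + 12, so a solution requires the RHS to be a perfect cube.
Strategy: iterate y from -35 to 35, compute RHS = 30·y³ + 12, and check whether it is a (positive or negative) perfect cube.
Check small values of y:
  y = 0: RHS = 12 is not a perfect cube.
  y = 1: RHS = 42 is not a perfect cube.
  y = -1: RHS = -18 is not a perfect cube.
  y = 2: RHS = 252 is not a perfect cube.
  y = -2: RHS = -228 is not a perfect cube.
  y = 3: RHS = 822 is not a perfect cube.
  y = -3: RHS = -798 is not a perfect cube.
Continuing the search up to |y| = 35 finds no solutions either.
No (x, y) in the scanned range satisfies the equation.

No integer solutions with |y| ≤ 35.


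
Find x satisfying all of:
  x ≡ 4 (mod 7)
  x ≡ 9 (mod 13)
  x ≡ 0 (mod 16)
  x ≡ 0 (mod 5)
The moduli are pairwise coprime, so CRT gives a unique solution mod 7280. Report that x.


Product of moduli M = 7 · 13 · 16 · 5 = 7280.
Merge one congruence at a time:
  Start: x ≡ 4 (mod 7).
  Combine with x ≡ 9 (mod 13); new modulus lcm = 91.
    Write x = 4 + 7·t and substitute into x ≡ 9 (mod 13): 7·t ≡ 9 − 4 = 5 (mod 13).
    The inverse of 7 mod 13 is 2 (since 7·2 = 14 = 1·13 + 1), so t ≡ 2·5 = 10 ≡ 10 (mod 13).
    Then x = 4 + 7·10 = 74, valid modulo lcm(7, 13) = 91: x ≡ 74 (mod 91).
  Combine with x ≡ 0 (mod 16); new modulus lcm = 1456.
    Write x = 74 + 91·t and substitute into x ≡ 0 (mod 16): 91·t ≡ 0 − 74 = -74 (mod 16).
    Reduce coefficients mod 16: 11·t ≡ 6 (mod 16).
    The inverse of 11 mod 16 is 3 (since 11·3 = 33 = 2·16 + 1), so t ≡ 3·6 = 18 ≡ 2 (mod 16).
    Then x = 74 + 91·2 = 256, valid modulo lcm(91, 16) = 1456: x ≡ 256 (mod 1456).
  Combine with x ≡ 0 (mod 5); new modulus lcm = 7280.
    Write x = 256 + 1456·t and substitute into x ≡ 0 (mod 5): 1456·t ≡ 0 − 256 = -256 (mod 5).
    Reduce coefficients mod 5: 1·t ≡ 4 (mod 5).
    So t ≡ 4 (mod 5).
    Then x = 256 + 1456·4 = 6080, valid modulo lcm(1456, 5) = 7280: x ≡ 6080 (mod 7280).
Verify against each original: 6080 mod 7 = 4, 6080 mod 13 = 9, 6080 mod 16 = 0, 6080 mod 5 = 0.

x ≡ 6080 (mod 7280).


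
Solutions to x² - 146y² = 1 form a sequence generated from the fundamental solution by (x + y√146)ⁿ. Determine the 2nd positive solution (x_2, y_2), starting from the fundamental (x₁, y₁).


Step 1: Find the fundamental solution (x₁, y₁) of x² - 146y² = 1.
  Expand √146 as a continued fraction. a₀ = ⌊√146⌋ = 12; iterate m_{k+1} = d_k·a_k − m_k, d_{k+1} = (146 − m_{k+1}²)/d_k, a_{k+1} = ⌊(a₀ + m_{k+1})/d_{k+1}⌋ (starting m₀ = 0, d₀ = 1), with convergents p_k = a_k·p_{k-1} + p_{k-2}, q_k = a_k·q_{k-1} + q_{k-2} (p₋₁ = 1, q₋₁ = 0):
  k = 0: a₀ = 12; p₀/q₀ = 12/1; p₀² − 146·q₀² = 144 − 146 = -2.
  k = 1: m = 12, d = 2, a = ⌊(12 + 12)/2⌋ = 12; p/q = (12·12 + 1)/(12·1 + 0) = 145/12; p² − 146·q² = 21025 − 21024 = 1.
  The first convergent with p² − 146·q² = 1 gives the fundamental solution (x₁, y₁) = (145, 12).
Step 2: Apply the recurrence (x_{n+1}, y_{n+1}) = (x₁x_n + 146y₁y_n, x₁y_n + y₁x_n) repeatedly.
  From (x_1, y_1) = (145, 12): x_2 = 145·145 + 146·12·12 = 42049; y_2 = 145·12 + 12·145 = 3480.
Step 3: Verify x_2² - 146·y_2² = 1768118401 - 1768118400 = 1 (should be 1). ✓

(x_1, y_1) = (145, 12); (x_2, y_2) = (42049, 3480).


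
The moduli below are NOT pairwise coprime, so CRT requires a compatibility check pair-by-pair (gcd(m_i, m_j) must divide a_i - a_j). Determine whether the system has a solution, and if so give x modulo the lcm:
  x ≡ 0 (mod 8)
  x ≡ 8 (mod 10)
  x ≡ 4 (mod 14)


Moduli 8, 10, 14 are not pairwise coprime, so CRT works modulo lcm(m_i) when all pairwise compatibility conditions hold.
Pairwise compatibility: gcd(m_i, m_j) must divide a_i - a_j for every pair.
Merge one congruence at a time:
  Start: x ≡ 0 (mod 8).
  Combine with x ≡ 8 (mod 10): gcd(8, 10) = 2; 8 - 0 = 8, which IS divisible by 2, so compatible.
    Write x = 0 + 8·t and substitute into x ≡ 8 (mod 10): 8·t ≡ 8 − 0 = 8 (mod 10).
    Divide the congruence (and modulus) by g = 2: 4·t ≡ 4 (mod 5).
    The inverse of 4 mod 5 is 4 (since 4·4 = 16 = 3·5 + 1), so t ≡ 4·4 = 16 ≡ 1 (mod 5).
    Then x = 0 + 8·1 = 8, valid modulo lcm(8, 10) = 40: x ≡ 8 (mod 40).
  Combine with x ≡ 4 (mod 14): gcd(40, 14) = 2; 4 - 8 = -4, which IS divisible by 2, so compatible.
    Write x = 8 + 40·t and substitute into x ≡ 4 (mod 14): 40·t ≡ 4 − 8 = -4 (mod 14).
    Divide the congruence (and modulus) by g = 2: 20·t ≡ -2 (mod 7).
    Reduce coefficients mod 7: 6·t ≡ 5 (mod 7).
    The inverse of 6 mod 7 is 6 (since 6·6 = 36 = 5·7 + 1), so t ≡ 6·5 = 30 ≡ 2 (mod 7).
    Then x = 8 + 40·2 = 88, valid modulo lcm(40, 14) = 280: x ≡ 88 (mod 280).
Verify: 88 mod 8 = 0, 88 mod 10 = 8, 88 mod 14 = 4.

x ≡ 88 (mod 280).


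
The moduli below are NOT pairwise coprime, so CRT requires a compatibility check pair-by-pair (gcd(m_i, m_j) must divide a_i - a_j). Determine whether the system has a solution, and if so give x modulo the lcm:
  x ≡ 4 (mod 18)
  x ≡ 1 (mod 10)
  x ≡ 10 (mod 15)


Moduli 18, 10, 15 are not pairwise coprime, so CRT works modulo lcm(m_i) when all pairwise compatibility conditions hold.
Pairwise compatibility: gcd(m_i, m_j) must divide a_i - a_j for every pair.
Merge one congruence at a time:
  Start: x ≡ 4 (mod 18).
  Combine with x ≡ 1 (mod 10): gcd(18, 10) = 2, and 1 - 4 = -3 is NOT divisible by 2.
    ⇒ system is inconsistent (no integer solution).

No solution (the system is inconsistent).


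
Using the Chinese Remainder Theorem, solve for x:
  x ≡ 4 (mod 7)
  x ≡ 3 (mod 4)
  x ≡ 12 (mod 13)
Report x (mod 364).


Moduli 7, 4, 13 are pairwise coprime; by CRT there is a unique solution modulo M = 7 · 4 · 13 = 364.
Solve pairwise, accumulating the modulus:
  Start with x ≡ 4 (mod 7).
  Combine with x ≡ 3 (mod 4): since gcd(7, 4) = 1, we get a unique residue mod 28.
    Write x = 4 + 7·t and substitute into x ≡ 3 (mod 4): 7·t ≡ 3 − 4 = -1 (mod 4).
    Reduce coefficients mod 4: 3·t ≡ 3 (mod 4).
    The inverse of 3 mod 4 is 3 (since 3·3 = 9 = 2·4 + 1), so t ≡ 3·3 = 9 ≡ 1 (mod 4).
    Then x = 4 + 7·1 = 11, valid modulo lcm(7, 4) = 28: x ≡ 11 (mod 28).
  Combine with x ≡ 12 (mod 13): since gcd(28, 13) = 1, we get a unique residue mod 364.
    Write x = 11 + 28·t and substitute into x ≡ 12 (mod 13): 28·t ≡ 12 − 11 = 1 (mod 13).
    Reduce coefficients mod 13: 2·t ≡ 1 (mod 13).
    The inverse of 2 mod 13 is 7 (since 2·7 = 14 = 1·13 + 1), so t ≡ 7·1 = 7 ≡ 7 (mod 13).
    Then x = 11 + 28·7 = 207, valid modulo lcm(28, 13) = 364: x ≡ 207 (mod 364).
Verify: 207 mod 7 = 4 ✓, 207 mod 4 = 3 ✓, 207 mod 13 = 12 ✓.

x ≡ 207 (mod 364).


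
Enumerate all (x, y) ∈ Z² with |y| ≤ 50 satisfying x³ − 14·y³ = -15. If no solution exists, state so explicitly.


The equation is x³ - 14y³ = -15. For fixed y, x³ = 14·y³ − 15, so a solution requires the RHS to be a perfect cube.
Strategy: iterate y from -50 to 50, compute RHS = 14·y³ − 15, and check whether it is a (positive or negative) perfect cube.
Check small values of y:
  y = 0: RHS = -15 is not a perfect cube.
  y = 1: RHS = -1 = (-1)³ ⇒ x = -1 works.
  y = -1: RHS = -29 is not a perfect cube.
  y = 2: RHS = 97 is not a perfect cube.
  y = -2: RHS = -127 is not a perfect cube.
  y = 3: RHS = 363 is not a perfect cube.
  y = -3: RHS = -393 is not a perfect cube.
Continuing the search up to |y| = 50 finds no further solutions beyond those listed.
Collected solutions: (-1, 1).

Solutions (with |y| ≤ 50): (-1, 1).


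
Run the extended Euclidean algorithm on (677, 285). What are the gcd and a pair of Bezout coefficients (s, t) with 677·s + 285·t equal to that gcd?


Euclidean algorithm on (677, 285) — divide until remainder is 0:
  677 = 2 · 285 + 107
  285 = 2 · 107 + 71
  107 = 1 · 71 + 36
  71 = 1 · 36 + 35
  36 = 1 · 35 + 1
  35 = 35 · 1 + 0
gcd(677, 285) = 1.
Track Bezout coefficients alongside the remainders: start with r₀ = 677 = a·1 + b·0 (s = 1, t = 0) and r₁ = 285 = a·0 + b·1 (s = 0, t = 1); each new remainder r_{k+1} = r_{k-1} − q_k·r_k inherits s_{k+1} = s_{k-1} − q_k·s_k, t_{k+1} = t_{k-1} − q_k·t_k, so r_k = a·s_k + b·t_k at every step:
  q = 2: r = 107, s = 1 − 2·0 = 1, t = 0 − 2·1 = -2  (check: 677·1 + 285·(-2) = 107)
  q = 2: r = 71, s = 0 − 2·1 = -2, t = 1 − 2·(-2) = 5  (check: 677·(-2) + 285·5 = 71)
  q = 1: r = 36, s = 1 − 1·(-2) = 3, t = -2 − 1·5 = -7  (check: 677·3 + 285·(-7) = 36)
  q = 1: r = 35, s = -2 − 1·3 = -5, t = 5 − 1·(-7) = 12  (check: 677·(-5) + 285·12 = 35)
  q = 1: r = 1, s = 3 − 1·(-5) = 8, t = -7 − 1·12 = -19  (check: 677·8 + 285·(-19) = 1)
The row with r = 1 (the gcd) gives the Bezout coefficients s = 8, t = -19.
Result: 677 · (8) + 285 · (-19) = 1.

gcd(677, 285) = 1; s = 8, t = -19 (check: 677·8 + 285·(-19) = 1).


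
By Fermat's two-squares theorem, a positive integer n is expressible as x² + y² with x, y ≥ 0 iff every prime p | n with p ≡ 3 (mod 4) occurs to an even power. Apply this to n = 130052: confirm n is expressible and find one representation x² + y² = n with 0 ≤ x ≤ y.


Step 1: Factor n = 130052 = 2^2 · 13 · 41 · 61.
Step 2: Check the mod-4 condition on each prime factor: 2 = 2 (special); 13 ≡ 1 (mod 4), exponent 1; 41 ≡ 1 (mod 4), exponent 1; 61 ≡ 1 (mod 4), exponent 1.
All primes ≡ 3 (mod 4) appear to even exponent (or don't appear), so by the two-squares theorem n IS expressible as a sum of two squares.
Step 3: Build a representation. Group n = k² · m with k = 2 and m = 13 · 41 · 61 = 32513 (a product of primes ≡ 1 (mod 4)); a representation of m scales to one of n via (k·x)² + (k·y)² = k²(x² + y²). Each prime p ≡ 1 (mod 4) is itself a sum of two squares; find a² by testing p − a² for a perfect square:
  13: 13 − 1² = 12, 13 − 2² = 9 = 3² ⇒ 13 = 2² + 3².
  41: 41 − 1² = 40, 41 − 2² = 37, 41 − 3² = 32, 41 − 4² = 25 = 5² ⇒ 41 = 4² + 5².
  61: 61 − 1² = 60, 61 − 2² = 57, 61 − 3² = 52, 61 − 4² = 45, 61 − 5² = 36 = 6² ⇒ 61 = 5² + 6².
  Combine using the Brahmagupta–Fibonacci identity (a² + b²)(c² + d²) = (ac − bd)² + (ad + bc)² = (ac + bd)² + (ad − bc)²:
  13 · 41 = 533: from (2² + 3²)(4² + 5²), take (2·4 − 3·5, 2·5 + 3·4) = (8 − 15, 10 + 12) = (-7, 22); dropping signs (only squares matter) gives (7, 22); check 7² + 22² = 49 + 484 = 533 ✓.
  533 · 61 = 32513: from (7² + 22²)(5² + 6²), take (7·5 − 22·6, 7·6 + 22·5) = (35 − 132, 42 + 110) = (-97, 152); dropping signs (only squares matter) gives (97, 152); check 97² + 152² = 9409 + 23104 = 32513 ✓.
  Scale by k = 2: (2·97, 2·152) = (194, 304).
Step 4: Order so x ≤ y and verify: 194² + 304² = 37636 + 92416 = 130052 = n. ✓

n = 130052 = 194² + 304² (one valid representation with x ≤ y).


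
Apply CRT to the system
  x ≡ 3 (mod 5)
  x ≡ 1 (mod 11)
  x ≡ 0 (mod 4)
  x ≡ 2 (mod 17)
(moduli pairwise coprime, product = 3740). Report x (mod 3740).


Product of moduli M = 5 · 11 · 4 · 17 = 3740.
Merge one congruence at a time:
  Start: x ≡ 3 (mod 5).
  Combine with x ≡ 1 (mod 11); new modulus lcm = 55.
    Write x = 3 + 5·t and substitute into x ≡ 1 (mod 11): 5·t ≡ 1 − 3 = -2 (mod 11).
    Reduce coefficients mod 11: 5·t ≡ 9 (mod 11).
    The inverse of 5 mod 11 is 9 (since 5·9 = 45 = 4·11 + 1), so t ≡ 9·9 = 81 ≡ 4 (mod 11).
    Then x = 3 + 5·4 = 23, valid modulo lcm(5, 11) = 55: x ≡ 23 (mod 55).
  Combine with x ≡ 0 (mod 4); new modulus lcm = 220.
    Write x = 23 + 55·t and substitute into x ≡ 0 (mod 4): 55·t ≡ 0 − 23 = -23 (mod 4).
    Reduce coefficients mod 4: 3·t ≡ 1 (mod 4).
    The inverse of 3 mod 4 is 3 (since 3·3 = 9 = 2·4 + 1), so t ≡ 3·1 = 3 ≡ 3 (mod 4).
    Then x = 23 + 55·3 = 188, valid modulo lcm(55, 4) = 220: x ≡ 188 (mod 220).
  Combine with x ≡ 2 (mod 17); new modulus lcm = 3740.
    Write x = 188 + 220·t and substitute into x ≡ 2 (mod 17): 220·t ≡ 2 − 188 = -186 (mod 17).
    Reduce coefficients mod 17: 16·t ≡ 1 (mod 17).
    The inverse of 16 mod 17 is 16 (since 16·16 = 256 = 15·17 + 1), so t ≡ 16·1 = 16 ≡ 16 (mod 17).
    Then x = 188 + 220·16 = 3708, valid modulo lcm(220, 17) = 3740: x ≡ 3708 (mod 3740).
Verify against each original: 3708 mod 5 = 3, 3708 mod 11 = 1, 3708 mod 4 = 0, 3708 mod 17 = 2.

x ≡ 3708 (mod 3740).


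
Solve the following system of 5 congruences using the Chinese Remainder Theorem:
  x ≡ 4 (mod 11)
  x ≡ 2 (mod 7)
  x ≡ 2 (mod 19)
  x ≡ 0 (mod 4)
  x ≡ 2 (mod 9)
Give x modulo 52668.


Product of moduli M = 11 · 7 · 19 · 4 · 9 = 52668.
Merge one congruence at a time:
  Start: x ≡ 4 (mod 11).
  Combine with x ≡ 2 (mod 7); new modulus lcm = 77.
    Write x = 4 + 11·t and substitute into x ≡ 2 (mod 7): 11·t ≡ 2 − 4 = -2 (mod 7).
    Reduce coefficients mod 7: 4·t ≡ 5 (mod 7).
    The inverse of 4 mod 7 is 2 (since 4·2 = 8 = 1·7 + 1), so t ≡ 2·5 = 10 ≡ 3 (mod 7).
    Then x = 4 + 11·3 = 37, valid modulo lcm(11, 7) = 77: x ≡ 37 (mod 77).
  Combine with x ≡ 2 (mod 19); new modulus lcm = 1463.
    Write x = 37 + 77·t and substitute into x ≡ 2 (mod 19): 77·t ≡ 2 − 37 = -35 (mod 19).
    Reduce coefficients mod 19: 1·t ≡ 3 (mod 19).
    So t ≡ 3 (mod 19).
    Then x = 37 + 77·3 = 268, valid modulo lcm(77, 19) = 1463: x ≡ 268 (mod 1463).
  Combine with x ≡ 0 (mod 4); new modulus lcm = 5852.
    Write x = 268 + 1463·t and substitute into x ≡ 0 (mod 4): 1463·t ≡ 0 − 268 = -268 (mod 4).
    Reduce coefficients mod 4: 3·t ≡ 0 (mod 4).
    The inverse of 3 mod 4 is 3 (since 3·3 = 9 = 2·4 + 1), so t ≡ 3·0 = 0 ≡ 0 (mod 4).
    Then x = 268 + 1463·0 = 268, valid modulo lcm(1463, 4) = 5852: x ≡ 268 (mod 5852).
  Combine with x ≡ 2 (mod 9); new modulus lcm = 52668.
    Write x = 268 + 5852·t and substitute into x ≡ 2 (mod 9): 5852·t ≡ 2 − 268 = -266 (mod 9).
    Reduce coefficients mod 9: 2·t ≡ 4 (mod 9).
    The inverse of 2 mod 9 is 5 (since 2·5 = 10 = 1·9 + 1), so t ≡ 5·4 = 20 ≡ 2 (mod 9).
    Then x = 268 + 5852·2 = 11972, valid modulo lcm(5852, 9) = 52668: x ≡ 11972 (mod 52668).
Verify against each original: 11972 mod 11 = 4, 11972 mod 7 = 2, 11972 mod 19 = 2, 11972 mod 4 = 0, 11972 mod 9 = 2.

x ≡ 11972 (mod 52668).


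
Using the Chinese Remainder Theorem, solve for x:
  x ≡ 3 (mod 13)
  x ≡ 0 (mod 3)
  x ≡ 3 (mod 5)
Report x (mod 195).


Moduli 13, 3, 5 are pairwise coprime; by CRT there is a unique solution modulo M = 13 · 3 · 5 = 195.
Solve pairwise, accumulating the modulus:
  Start with x ≡ 3 (mod 13).
  Combine with x ≡ 0 (mod 3): since gcd(13, 3) = 1, we get a unique residue mod 39.
    Write x = 3 + 13·t and substitute into x ≡ 0 (mod 3): 13·t ≡ 0 − 3 = -3 (mod 3).
    Reduce coefficients mod 3: 1·t ≡ 0 (mod 3).
    So t ≡ 0 (mod 3).
    Then x = 3 + 13·0 = 3, valid modulo lcm(13, 3) = 39: x ≡ 3 (mod 39).
  Combine with x ≡ 3 (mod 5): since gcd(39, 5) = 1, we get a unique residue mod 195.
    Write x = 3 + 39·t and substitute into x ≡ 3 (mod 5): 39·t ≡ 3 − 3 = 0 (mod 5).
    Reduce coefficients mod 5: 4·t ≡ 0 (mod 5).
    The inverse of 4 mod 5 is 4 (since 4·4 = 16 = 3·5 + 1), so t ≡ 4·0 = 0 ≡ 0 (mod 5).
    Then x = 3 + 39·0 = 3, valid modulo lcm(39, 5) = 195: x ≡ 3 (mod 195).
Verify: 3 mod 13 = 3 ✓, 3 mod 3 = 0 ✓, 3 mod 5 = 3 ✓.

x ≡ 3 (mod 195).


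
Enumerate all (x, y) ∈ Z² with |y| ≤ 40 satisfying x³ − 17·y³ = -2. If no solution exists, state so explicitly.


The equation is x³ - 17y³ = -2. For fixed y, x³ = 17·y³ − 2, so a solution requires the RHS to be a perfect cube.
Strategy: iterate y from -40 to 40, compute RHS = 17·y³ − 2, and check whether it is a (positive or negative) perfect cube.
Check small values of y:
  y = 0: RHS = -2 is not a perfect cube.
  y = 1: RHS = 15 is not a perfect cube.
  y = -1: RHS = -19 is not a perfect cube.
  y = 2: RHS = 134 is not a perfect cube.
  y = -2: RHS = -138 is not a perfect cube.
  y = 3: RHS = 457 is not a perfect cube.
  y = -3: RHS = -461 is not a perfect cube.
Continuing the search up to |y| = 40 finds no solutions either.
No (x, y) in the scanned range satisfies the equation.

No integer solutions with |y| ≤ 40.


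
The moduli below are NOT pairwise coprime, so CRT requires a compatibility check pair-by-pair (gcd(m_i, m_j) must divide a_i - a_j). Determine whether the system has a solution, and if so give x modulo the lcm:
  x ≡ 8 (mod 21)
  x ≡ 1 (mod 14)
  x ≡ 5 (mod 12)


Moduli 21, 14, 12 are not pairwise coprime, so CRT works modulo lcm(m_i) when all pairwise compatibility conditions hold.
Pairwise compatibility: gcd(m_i, m_j) must divide a_i - a_j for every pair.
Merge one congruence at a time:
  Start: x ≡ 8 (mod 21).
  Combine with x ≡ 1 (mod 14): gcd(21, 14) = 7; 1 - 8 = -7, which IS divisible by 7, so compatible.
    Write x = 8 + 21·t and substitute into x ≡ 1 (mod 14): 21·t ≡ 1 − 8 = -7 (mod 14).
    Divide the congruence (and modulus) by g = 7: 3·t ≡ -1 (mod 2).
    Reduce coefficients mod 2: 1·t ≡ 1 (mod 2).
    So t ≡ 1 (mod 2).
    Then x = 8 + 21·1 = 29, valid modulo lcm(21, 14) = 42: x ≡ 29 (mod 42).
  Combine with x ≡ 5 (mod 12): gcd(42, 12) = 6; 5 - 29 = -24, which IS divisible by 6, so compatible.
    Write x = 29 + 42·t and substitute into x ≡ 5 (mod 12): 42·t ≡ 5 − 29 = -24 (mod 12).
    Divide the congruence (and modulus) by g = 6: 7·t ≡ -4 (mod 2).
    Reduce coefficients mod 2: 1·t ≡ 0 (mod 2).
    So t ≡ 0 (mod 2).
    Then x = 29 + 42·0 = 29, valid modulo lcm(42, 12) = 84: x ≡ 29 (mod 84).
Verify: 29 mod 21 = 8, 29 mod 14 = 1, 29 mod 12 = 5.

x ≡ 29 (mod 84).


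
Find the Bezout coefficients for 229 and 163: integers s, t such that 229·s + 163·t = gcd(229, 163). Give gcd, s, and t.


Euclidean algorithm on (229, 163) — divide until remainder is 0:
  229 = 1 · 163 + 66
  163 = 2 · 66 + 31
  66 = 2 · 31 + 4
  31 = 7 · 4 + 3
  4 = 1 · 3 + 1
  3 = 3 · 1 + 0
gcd(229, 163) = 1.
Track Bezout coefficients alongside the remainders: start with r₀ = 229 = a·1 + b·0 (s = 1, t = 0) and r₁ = 163 = a·0 + b·1 (s = 0, t = 1); each new remainder r_{k+1} = r_{k-1} − q_k·r_k inherits s_{k+1} = s_{k-1} − q_k·s_k, t_{k+1} = t_{k-1} − q_k·t_k, so r_k = a·s_k + b·t_k at every step:
  q = 1: r = 66, s = 1 − 1·0 = 1, t = 0 − 1·1 = -1  (check: 229·1 + 163·(-1) = 66)
  q = 2: r = 31, s = 0 − 2·1 = -2, t = 1 − 2·(-1) = 3  (check: 229·(-2) + 163·3 = 31)
  q = 2: r = 4, s = 1 − 2·(-2) = 5, t = -1 − 2·3 = -7  (check: 229·5 + 163·(-7) = 4)
  q = 7: r = 3, s = -2 − 7·5 = -37, t = 3 − 7·(-7) = 52  (check: 229·(-37) + 163·52 = 3)
  q = 1: r = 1, s = 5 − 1·(-37) = 42, t = -7 − 1·52 = -59  (check: 229·42 + 163·(-59) = 1)
The row with r = 1 (the gcd) gives the Bezout coefficients s = 42, t = -59.
Result: 229 · (42) + 163 · (-59) = 1.

gcd(229, 163) = 1; s = 42, t = -59 (check: 229·42 + 163·(-59) = 1).


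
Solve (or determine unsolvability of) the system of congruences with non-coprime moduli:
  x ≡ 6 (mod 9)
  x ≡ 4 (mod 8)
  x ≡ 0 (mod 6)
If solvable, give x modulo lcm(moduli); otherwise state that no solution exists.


Moduli 9, 8, 6 are not pairwise coprime, so CRT works modulo lcm(m_i) when all pairwise compatibility conditions hold.
Pairwise compatibility: gcd(m_i, m_j) must divide a_i - a_j for every pair.
Merge one congruence at a time:
  Start: x ≡ 6 (mod 9).
  Combine with x ≡ 4 (mod 8): gcd(9, 8) = 1; 4 - 6 = -2, which IS divisible by 1, so compatible.
    Write x = 6 + 9·t and substitute into x ≡ 4 (mod 8): 9·t ≡ 4 − 6 = -2 (mod 8).
    Reduce coefficients mod 8: 1·t ≡ 6 (mod 8).
    So t ≡ 6 (mod 8).
    Then x = 6 + 9·6 = 60, valid modulo lcm(9, 8) = 72: x ≡ 60 (mod 72).
  Combine with x ≡ 0 (mod 6): gcd(72, 6) = 6; 0 - 60 = -60, which IS divisible by 6, so compatible.
    Write x = 60 + 72·t and substitute into x ≡ 0 (mod 6): 72·t ≡ 0 − 60 = -60 (mod 6).
    Divide the congruence (and modulus) by g = 6: 12·t ≡ -10 (mod 1).
    Modulo 1 every t works; take t = 0.
    Then x = 60 + 72·0 = 60, valid modulo lcm(72, 6) = 72: x ≡ 60 (mod 72).
Verify: 60 mod 9 = 6, 60 mod 8 = 4, 60 mod 6 = 0.

x ≡ 60 (mod 72).


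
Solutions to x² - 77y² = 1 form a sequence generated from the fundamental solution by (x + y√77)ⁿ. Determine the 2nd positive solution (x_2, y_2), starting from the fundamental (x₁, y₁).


Step 1: Find the fundamental solution (x₁, y₁) of x² - 77y² = 1.
  Expand √77 as a continued fraction. a₀ = ⌊√77⌋ = 8; iterate m_{k+1} = d_k·a_k − m_k, d_{k+1} = (77 − m_{k+1}²)/d_k, a_{k+1} = ⌊(a₀ + m_{k+1})/d_{k+1}⌋ (starting m₀ = 0, d₀ = 1), with convergents p_k = a_k·p_{k-1} + p_{k-2}, q_k = a_k·q_{k-1} + q_{k-2} (p₋₁ = 1, q₋₁ = 0):
  k = 0: a₀ = 8; p₀/q₀ = 8/1; p₀² − 77·q₀² = 64 − 77 = -13.
  k = 1: m = 8, d = 13, a = ⌊(8 + 8)/13⌋ = 1; p/q = (1·8 + 1)/(1·1 + 0) = 9/1; p² − 77·q² = 81 − 77 = 4.
  k = 2: m = 5, d = 4, a = ⌊(8 + 5)/4⌋ = 3; p/q = (3·9 + 8)/(3·1 + 1) = 35/4; p² − 77·q² = 1225 − 1232 = -7.
  k = 3: m = 7, d = 7, a = ⌊(8 + 7)/7⌋ = 2; p/q = (2·35 + 9)/(2·4 + 1) = 79/9; p² − 77·q² = 6241 − 6237 = 4.
  k = 4: m = 7, d = 4, a = ⌊(8 + 7)/4⌋ = 3; p/q = (3·79 + 35)/(3·9 + 4) = 272/31; p² − 77·q² = 73984 − 73997 = -13.
  k = 5: m = 5, d = 13, a = ⌊(8 + 5)/13⌋ = 1; p/q = (1·272 + 79)/(1·31 + 9) = 351/40; p² − 77·q² = 123201 − 123200 = 1.
  The first convergent with p² − 77·q² = 1 gives the fundamental solution (x₁, y₁) = (351, 40).
Step 2: Apply the recurrence (x_{n+1}, y_{n+1}) = (x₁x_n + 77y₁y_n, x₁y_n + y₁x_n) repeatedly.
  From (x_1, y_1) = (351, 40): x_2 = 351·351 + 77·40·40 = 246401; y_2 = 351·40 + 40·351 = 28080.
Step 3: Verify x_2² - 77·y_2² = 60713452801 - 60713452800 = 1 (should be 1). ✓

(x_1, y_1) = (351, 40); (x_2, y_2) = (246401, 28080).


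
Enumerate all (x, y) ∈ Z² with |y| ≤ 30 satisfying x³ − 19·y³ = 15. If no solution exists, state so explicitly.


The equation is x³ - 19y³ = 15. For fixed y, x³ = 19·y³ + 15, so a solution requires the RHS to be a perfect cube.
Strategy: iterate y from -30 to 30, compute RHS = 19·y³ + 15, and check whether it is a (positive or negative) perfect cube.
Check small values of y:
  y = 0: RHS = 15 is not a perfect cube.
  y = 1: RHS = 34 is not a perfect cube.
  y = -1: RHS = -4 is not a perfect cube.
  y = 2: RHS = 167 is not a perfect cube.
  y = -2: RHS = -137 is not a perfect cube.
  y = 3: RHS = 528 is not a perfect cube.
  y = -3: RHS = -498 is not a perfect cube.
Continuing the search up to |y| = 30 finds no solutions either.
No (x, y) in the scanned range satisfies the equation.

No integer solutions with |y| ≤ 30.


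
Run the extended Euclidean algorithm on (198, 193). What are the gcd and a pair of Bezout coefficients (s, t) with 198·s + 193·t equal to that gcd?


Euclidean algorithm on (198, 193) — divide until remainder is 0:
  198 = 1 · 193 + 5
  193 = 38 · 5 + 3
  5 = 1 · 3 + 2
  3 = 1 · 2 + 1
  2 = 2 · 1 + 0
gcd(198, 193) = 1.
Track Bezout coefficients alongside the remainders: start with r₀ = 198 = a·1 + b·0 (s = 1, t = 0) and r₁ = 193 = a·0 + b·1 (s = 0, t = 1); each new remainder r_{k+1} = r_{k-1} − q_k·r_k inherits s_{k+1} = s_{k-1} − q_k·s_k, t_{k+1} = t_{k-1} − q_k·t_k, so r_k = a·s_k + b·t_k at every step:
  q = 1: r = 5, s = 1 − 1·0 = 1, t = 0 − 1·1 = -1  (check: 198·1 + 193·(-1) = 5)
  q = 38: r = 3, s = 0 − 38·1 = -38, t = 1 − 38·(-1) = 39  (check: 198·(-38) + 193·39 = 3)
  q = 1: r = 2, s = 1 − 1·(-38) = 39, t = -1 − 1·39 = -40  (check: 198·39 + 193·(-40) = 2)
  q = 1: r = 1, s = -38 − 1·39 = -77, t = 39 − 1·(-40) = 79  (check: 198·(-77) + 193·79 = 1)
The row with r = 1 (the gcd) gives the Bezout coefficients s = -77, t = 79.
Result: 198 · (-77) + 193 · (79) = 1.

gcd(198, 193) = 1; s = -77, t = 79 (check: 198·(-77) + 193·79 = 1).


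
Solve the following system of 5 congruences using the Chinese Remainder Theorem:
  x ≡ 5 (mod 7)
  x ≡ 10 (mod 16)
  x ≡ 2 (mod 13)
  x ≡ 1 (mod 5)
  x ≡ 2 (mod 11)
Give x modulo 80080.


Product of moduli M = 7 · 16 · 13 · 5 · 11 = 80080.
Merge one congruence at a time:
  Start: x ≡ 5 (mod 7).
  Combine with x ≡ 10 (mod 16); new modulus lcm = 112.
    Write x = 5 + 7·t and substitute into x ≡ 10 (mod 16): 7·t ≡ 10 − 5 = 5 (mod 16).
    The inverse of 7 mod 16 is 7 (since 7·7 = 49 = 3·16 + 1), so t ≡ 7·5 = 35 ≡ 3 (mod 16).
    Then x = 5 + 7·3 = 26, valid modulo lcm(7, 16) = 112: x ≡ 26 (mod 112).
  Combine with x ≡ 2 (mod 13); new modulus lcm = 1456.
    Write x = 26 + 112·t and substitute into x ≡ 2 (mod 13): 112·t ≡ 2 − 26 = -24 (mod 13).
    Reduce coefficients mod 13: 8·t ≡ 2 (mod 13).
    The inverse of 8 mod 13 is 5 (since 8·5 = 40 = 3·13 + 1), so t ≡ 5·2 = 10 ≡ 10 (mod 13).
    Then x = 26 + 112·10 = 1146, valid modulo lcm(112, 13) = 1456: x ≡ 1146 (mod 1456).
  Combine with x ≡ 1 (mod 5); new modulus lcm = 7280.
    Write x = 1146 + 1456·t and substitute into x ≡ 1 (mod 5): 1456·t ≡ 1 − 1146 = -1145 (mod 5).
    Reduce coefficients mod 5: 1·t ≡ 0 (mod 5).
    So t ≡ 0 (mod 5).
    Then x = 1146 + 1456·0 = 1146, valid modulo lcm(1456, 5) = 7280: x ≡ 1146 (mod 7280).
  Combine with x ≡ 2 (mod 11); new modulus lcm = 80080.
    Write x = 1146 + 7280·t and substitute into x ≡ 2 (mod 11): 7280·t ≡ 2 − 1146 = -1144 (mod 11).
    Reduce coefficients mod 11: 9·t ≡ 0 (mod 11).
    The inverse of 9 mod 11 is 5 (since 9·5 = 45 = 4·11 + 1), so t ≡ 5·0 = 0 ≡ 0 (mod 11).
    Then x = 1146 + 7280·0 = 1146, valid modulo lcm(7280, 11) = 80080: x ≡ 1146 (mod 80080).
Verify against each original: 1146 mod 7 = 5, 1146 mod 16 = 10, 1146 mod 13 = 2, 1146 mod 5 = 1, 1146 mod 11 = 2.

x ≡ 1146 (mod 80080).


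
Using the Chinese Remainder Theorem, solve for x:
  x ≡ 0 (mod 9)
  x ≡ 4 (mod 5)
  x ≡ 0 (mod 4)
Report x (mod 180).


Moduli 9, 5, 4 are pairwise coprime; by CRT there is a unique solution modulo M = 9 · 5 · 4 = 180.
Solve pairwise, accumulating the modulus:
  Start with x ≡ 0 (mod 9).
  Combine with x ≡ 4 (mod 5): since gcd(9, 5) = 1, we get a unique residue mod 45.
    Write x = 0 + 9·t and substitute into x ≡ 4 (mod 5): 9·t ≡ 4 − 0 = 4 (mod 5).
    Reduce coefficients mod 5: 4·t ≡ 4 (mod 5).
    The inverse of 4 mod 5 is 4 (since 4·4 = 16 = 3·5 + 1), so t ≡ 4·4 = 16 ≡ 1 (mod 5).
    Then x = 0 + 9·1 = 9, valid modulo lcm(9, 5) = 45: x ≡ 9 (mod 45).
  Combine with x ≡ 0 (mod 4): since gcd(45, 4) = 1, we get a unique residue mod 180.
    Write x = 9 + 45·t and substitute into x ≡ 0 (mod 4): 45·t ≡ 0 − 9 = -9 (mod 4).
    Reduce coefficients mod 4: 1·t ≡ 3 (mod 4).
    So t ≡ 3 (mod 4).
    Then x = 9 + 45·3 = 144, valid modulo lcm(45, 4) = 180: x ≡ 144 (mod 180).
Verify: 144 mod 9 = 0 ✓, 144 mod 5 = 4 ✓, 144 mod 4 = 0 ✓.

x ≡ 144 (mod 180).


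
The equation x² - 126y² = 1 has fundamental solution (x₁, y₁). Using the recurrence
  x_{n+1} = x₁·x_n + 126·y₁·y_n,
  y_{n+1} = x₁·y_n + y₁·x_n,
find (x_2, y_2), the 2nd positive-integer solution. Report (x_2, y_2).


Step 1: Find the fundamental solution (x₁, y₁) of x² - 126y² = 1.
  Expand √126 as a continued fraction. a₀ = ⌊√126⌋ = 11; iterate m_{k+1} = d_k·a_k − m_k, d_{k+1} = (126 − m_{k+1}²)/d_k, a_{k+1} = ⌊(a₀ + m_{k+1})/d_{k+1}⌋ (starting m₀ = 0, d₀ = 1), with convergents p_k = a_k·p_{k-1} + p_{k-2}, q_k = a_k·q_{k-1} + q_{k-2} (p₋₁ = 1, q₋₁ = 0):
  k = 0: a₀ = 11; p₀/q₀ = 11/1; p₀² − 126·q₀² = 121 − 126 = -5.
  k = 1: m = 11, d = 5, a = ⌊(11 + 11)/5⌋ = 4; p/q = (4·11 + 1)/(4·1 + 0) = 45/4; p² − 126·q² = 2025 − 2016 = 9.
  k = 2: m = 9, d = 9, a = ⌊(11 + 9)/9⌋ = 2; p/q = (2·45 + 11)/(2·4 + 1) = 101/9; p² − 126·q² = 10201 − 10206 = -5.
  k = 3: m = 9, d = 5, a = ⌊(11 + 9)/5⌋ = 4; p/q = (4·101 + 45)/(4·9 + 4) = 449/40; p² − 126·q² = 201601 − 201600 = 1.
  The first convergent with p² − 126·q² = 1 gives the fundamental solution (x₁, y₁) = (449, 40).
Step 2: Apply the recurrence (x_{n+1}, y_{n+1}) = (x₁x_n + 126y₁y_n, x₁y_n + y₁x_n) repeatedly.
  From (x_1, y_1) = (449, 40): x_2 = 449·449 + 126·40·40 = 403201; y_2 = 449·40 + 40·449 = 35920.
Step 3: Verify x_2² - 126·y_2² = 162571046401 - 162571046400 = 1 (should be 1). ✓

(x_1, y_1) = (449, 40); (x_2, y_2) = (403201, 35920).


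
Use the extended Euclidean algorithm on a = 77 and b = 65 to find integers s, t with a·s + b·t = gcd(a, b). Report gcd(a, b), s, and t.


Euclidean algorithm on (77, 65) — divide until remainder is 0:
  77 = 1 · 65 + 12
  65 = 5 · 12 + 5
  12 = 2 · 5 + 2
  5 = 2 · 2 + 1
  2 = 2 · 1 + 0
gcd(77, 65) = 1.
Track Bezout coefficients alongside the remainders: start with r₀ = 77 = a·1 + b·0 (s = 1, t = 0) and r₁ = 65 = a·0 + b·1 (s = 0, t = 1); each new remainder r_{k+1} = r_{k-1} − q_k·r_k inherits s_{k+1} = s_{k-1} − q_k·s_k, t_{k+1} = t_{k-1} − q_k·t_k, so r_k = a·s_k + b·t_k at every step:
  q = 1: r = 12, s = 1 − 1·0 = 1, t = 0 − 1·1 = -1  (check: 77·1 + 65·(-1) = 12)
  q = 5: r = 5, s = 0 − 5·1 = -5, t = 1 − 5·(-1) = 6  (check: 77·(-5) + 65·6 = 5)
  q = 2: r = 2, s = 1 − 2·(-5) = 11, t = -1 − 2·6 = -13  (check: 77·11 + 65·(-13) = 2)
  q = 2: r = 1, s = -5 − 2·11 = -27, t = 6 − 2·(-13) = 32  (check: 77·(-27) + 65·32 = 1)
The row with r = 1 (the gcd) gives the Bezout coefficients s = -27, t = 32.
Result: 77 · (-27) + 65 · (32) = 1.

gcd(77, 65) = 1; s = -27, t = 32 (check: 77·(-27) + 65·32 = 1).


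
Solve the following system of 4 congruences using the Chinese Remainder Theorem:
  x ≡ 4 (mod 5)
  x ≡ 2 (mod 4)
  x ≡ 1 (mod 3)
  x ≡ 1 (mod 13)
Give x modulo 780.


Product of moduli M = 5 · 4 · 3 · 13 = 780.
Merge one congruence at a time:
  Start: x ≡ 4 (mod 5).
  Combine with x ≡ 2 (mod 4); new modulus lcm = 20.
    Write x = 4 + 5·t and substitute into x ≡ 2 (mod 4): 5·t ≡ 2 − 4 = -2 (mod 4).
    Reduce coefficients mod 4: 1·t ≡ 2 (mod 4).
    So t ≡ 2 (mod 4).
    Then x = 4 + 5·2 = 14, valid modulo lcm(5, 4) = 20: x ≡ 14 (mod 20).
  Combine with x ≡ 1 (mod 3); new modulus lcm = 60.
    Write x = 14 + 20·t and substitute into x ≡ 1 (mod 3): 20·t ≡ 1 − 14 = -13 (mod 3).
    Reduce coefficients mod 3: 2·t ≡ 2 (mod 3).
    The inverse of 2 mod 3 is 2 (since 2·2 = 4 = 1·3 + 1), so t ≡ 2·2 = 4 ≡ 1 (mod 3).
    Then x = 14 + 20·1 = 34, valid modulo lcm(20, 3) = 60: x ≡ 34 (mod 60).
  Combine with x ≡ 1 (mod 13); new modulus lcm = 780.
    Write x = 34 + 60·t and substitute into x ≡ 1 (mod 13): 60·t ≡ 1 − 34 = -33 (mod 13).
    Reduce coefficients mod 13: 8·t ≡ 6 (mod 13).
    The inverse of 8 mod 13 is 5 (since 8·5 = 40 = 3·13 + 1), so t ≡ 5·6 = 30 ≡ 4 (mod 13).
    Then x = 34 + 60·4 = 274, valid modulo lcm(60, 13) = 780: x ≡ 274 (mod 780).
Verify against each original: 274 mod 5 = 4, 274 mod 4 = 2, 274 mod 3 = 1, 274 mod 13 = 1.

x ≡ 274 (mod 780).


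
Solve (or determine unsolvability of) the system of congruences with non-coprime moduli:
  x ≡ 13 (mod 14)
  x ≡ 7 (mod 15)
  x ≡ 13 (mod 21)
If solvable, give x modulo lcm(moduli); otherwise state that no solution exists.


Moduli 14, 15, 21 are not pairwise coprime, so CRT works modulo lcm(m_i) when all pairwise compatibility conditions hold.
Pairwise compatibility: gcd(m_i, m_j) must divide a_i - a_j for every pair.
Merge one congruence at a time:
  Start: x ≡ 13 (mod 14).
  Combine with x ≡ 7 (mod 15): gcd(14, 15) = 1; 7 - 13 = -6, which IS divisible by 1, so compatible.
    Write x = 13 + 14·t and substitute into x ≡ 7 (mod 15): 14·t ≡ 7 − 13 = -6 (mod 15).
    Reduce coefficients mod 15: 14·t ≡ 9 (mod 15).
    The inverse of 14 mod 15 is 14 (since 14·14 = 196 = 13·15 + 1), so t ≡ 14·9 = 126 ≡ 6 (mod 15).
    Then x = 13 + 14·6 = 97, valid modulo lcm(14, 15) = 210: x ≡ 97 (mod 210).
  Combine with x ≡ 13 (mod 21): gcd(210, 21) = 21; 13 - 97 = -84, which IS divisible by 21, so compatible.
    Write x = 97 + 210·t and substitute into x ≡ 13 (mod 21): 210·t ≡ 13 − 97 = -84 (mod 21).
    Divide the congruence (and modulus) by g = 21: 10·t ≡ -4 (mod 1).
    Modulo 1 every t works; take t = 0.
    Then x = 97 + 210·0 = 97, valid modulo lcm(210, 21) = 210: x ≡ 97 (mod 210).
Verify: 97 mod 14 = 13, 97 mod 15 = 7, 97 mod 21 = 13.

x ≡ 97 (mod 210).


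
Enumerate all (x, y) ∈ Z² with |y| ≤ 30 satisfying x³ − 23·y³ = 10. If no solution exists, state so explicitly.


The equation is x³ - 23y³ = 10. For fixed y, x³ = 23·y³ + 10, so a solution requires the RHS to be a perfect cube.
Strategy: iterate y from -30 to 30, compute RHS = 23·y³ + 10, and check whether it is a (positive or negative) perfect cube.
Check small values of y:
  y = 0: RHS = 10 is not a perfect cube.
  y = 1: RHS = 33 is not a perfect cube.
  y = -1: RHS = -13 is not a perfect cube.
  y = 2: RHS = 194 is not a perfect cube.
  y = -2: RHS = -174 is not a perfect cube.
  y = 3: RHS = 631 is not a perfect cube.
  y = -3: RHS = -611 is not a perfect cube.
Continuing the search up to |y| = 30 finds no solutions either.
No (x, y) in the scanned range satisfies the equation.

No integer solutions with |y| ≤ 30.


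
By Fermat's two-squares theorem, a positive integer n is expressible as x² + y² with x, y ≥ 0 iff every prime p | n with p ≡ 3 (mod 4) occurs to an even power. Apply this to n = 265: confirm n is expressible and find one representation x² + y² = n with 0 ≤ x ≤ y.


Step 1: Factor n = 265 = 5 · 53.
Step 2: Check the mod-4 condition on each prime factor: 5 ≡ 1 (mod 4), exponent 1; 53 ≡ 1 (mod 4), exponent 1.
All primes ≡ 3 (mod 4) appear to even exponent (or don't appear), so by the two-squares theorem n IS expressible as a sum of two squares.
Step 3: Build a representation. Here n = 5 · 53 is a product of primes ≡ 1 (mod 4). Each prime p ≡ 1 (mod 4) is itself a sum of two squares; find a² by testing p − a² for a perfect square:
  5: 5 − 1² = 4 = 2² ⇒ 5 = 1² + 2².
  53: 53 − 1² = 52, 53 − 2² = 49 = 7² ⇒ 53 = 2² + 7².
  Combine using the Brahmagupta–Fibonacci identity (a² + b²)(c² + d²) = (ac − bd)² + (ad + bc)² = (ac + bd)² + (ad − bc)²:
  5 · 53 = 265: from (1² + 2²)(2² + 7²), take (1·2 − 2·7, 1·7 + 2·2) = (2 − 14, 7 + 4) = (-12, 11); dropping signs (only squares matter) gives (12, 11); check 12² + 11² = 144 + 121 = 265 ✓.
Step 4: Order so x ≤ y and verify: 11² + 12² = 121 + 144 = 265 = n. ✓

n = 265 = 11² + 12² (one valid representation with x ≤ y).


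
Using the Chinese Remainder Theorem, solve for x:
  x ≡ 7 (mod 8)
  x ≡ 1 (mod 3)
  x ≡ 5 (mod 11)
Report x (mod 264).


Moduli 8, 3, 11 are pairwise coprime; by CRT there is a unique solution modulo M = 8 · 3 · 11 = 264.
Solve pairwise, accumulating the modulus:
  Start with x ≡ 7 (mod 8).
  Combine with x ≡ 1 (mod 3): since gcd(8, 3) = 1, we get a unique residue mod 24.
    Write x = 7 + 8·t and substitute into x ≡ 1 (mod 3): 8·t ≡ 1 − 7 = -6 (mod 3).
    Reduce coefficients mod 3: 2·t ≡ 0 (mod 3).
    The inverse of 2 mod 3 is 2 (since 2·2 = 4 = 1·3 + 1), so t ≡ 2·0 = 0 ≡ 0 (mod 3).
    Then x = 7 + 8·0 = 7, valid modulo lcm(8, 3) = 24: x ≡ 7 (mod 24).
  Combine with x ≡ 5 (mod 11): since gcd(24, 11) = 1, we get a unique residue mod 264.
    Write x = 7 + 24·t and substitute into x ≡ 5 (mod 11): 24·t ≡ 5 − 7 = -2 (mod 11).
    Reduce coefficients mod 11: 2·t ≡ 9 (mod 11).
    The inverse of 2 mod 11 is 6 (since 2·6 = 12 = 1·11 + 1), so t ≡ 6·9 = 54 ≡ 10 (mod 11).
    Then x = 7 + 24·10 = 247, valid modulo lcm(24, 11) = 264: x ≡ 247 (mod 264).
Verify: 247 mod 8 = 7 ✓, 247 mod 3 = 1 ✓, 247 mod 11 = 5 ✓.

x ≡ 247 (mod 264).


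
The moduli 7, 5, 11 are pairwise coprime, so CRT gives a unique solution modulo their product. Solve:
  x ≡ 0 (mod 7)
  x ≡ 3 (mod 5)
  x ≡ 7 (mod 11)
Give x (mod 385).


Moduli 7, 5, 11 are pairwise coprime; by CRT there is a unique solution modulo M = 7 · 5 · 11 = 385.
Solve pairwise, accumulating the modulus:
  Start with x ≡ 0 (mod 7).
  Combine with x ≡ 3 (mod 5): since gcd(7, 5) = 1, we get a unique residue mod 35.
    Write x = 0 + 7·t and substitute into x ≡ 3 (mod 5): 7·t ≡ 3 − 0 = 3 (mod 5).
    Reduce coefficients mod 5: 2·t ≡ 3 (mod 5).
    The inverse of 2 mod 5 is 3 (since 2·3 = 6 = 1·5 + 1), so t ≡ 3·3 = 9 ≡ 4 (mod 5).
    Then x = 0 + 7·4 = 28, valid modulo lcm(7, 5) = 35: x ≡ 28 (mod 35).
  Combine with x ≡ 7 (mod 11): since gcd(35, 11) = 1, we get a unique residue mod 385.
    Write x = 28 + 35·t and substitute into x ≡ 7 (mod 11): 35·t ≡ 7 − 28 = -21 (mod 11).
    Reduce coefficients mod 11: 2·t ≡ 1 (mod 11).
    The inverse of 2 mod 11 is 6 (since 2·6 = 12 = 1·11 + 1), so t ≡ 6·1 = 6 ≡ 6 (mod 11).
    Then x = 28 + 35·6 = 238, valid modulo lcm(35, 11) = 385: x ≡ 238 (mod 385).
Verify: 238 mod 7 = 0 ✓, 238 mod 5 = 3 ✓, 238 mod 11 = 7 ✓.

x ≡ 238 (mod 385).


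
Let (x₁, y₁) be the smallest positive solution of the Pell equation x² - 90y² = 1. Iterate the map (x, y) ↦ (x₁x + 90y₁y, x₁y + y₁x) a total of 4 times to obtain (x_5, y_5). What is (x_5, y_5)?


Step 1: Find the fundamental solution (x₁, y₁) of x² - 90y² = 1.
  Expand √90 as a continued fraction. a₀ = ⌊√90⌋ = 9; iterate m_{k+1} = d_k·a_k − m_k, d_{k+1} = (90 − m_{k+1}²)/d_k, a_{k+1} = ⌊(a₀ + m_{k+1})/d_{k+1}⌋ (starting m₀ = 0, d₀ = 1), with convergents p_k = a_k·p_{k-1} + p_{k-2}, q_k = a_k·q_{k-1} + q_{k-2} (p₋₁ = 1, q₋₁ = 0):
  k = 0: a₀ = 9; p₀/q₀ = 9/1; p₀² − 90·q₀² = 81 − 90 = -9.
  k = 1: m = 9, d = 9, a = ⌊(9 + 9)/9⌋ = 2; p/q = (2·9 + 1)/(2·1 + 0) = 19/2; p² − 90·q² = 361 − 360 = 1.
  The first convergent with p² − 90·q² = 1 gives the fundamental solution (x₁, y₁) = (19, 2).
Step 2: Apply the recurrence (x_{n+1}, y_{n+1}) = (x₁x_n + 90y₁y_n, x₁y_n + y₁x_n) repeatedly.
  From (x_1, y_1) = (19, 2): x_2 = 19·19 + 90·2·2 = 721; y_2 = 19·2 + 2·19 = 76.
  From (x_2, y_2) = (721, 76): x_3 = 19·721 + 90·2·76 = 27379; y_3 = 19·76 + 2·721 = 2886.
  From (x_3, y_3) = (27379, 2886): x_4 = 19·27379 + 90·2·2886 = 1039681; y_4 = 19·2886 + 2·27379 = 109592.
  From (x_4, y_4) = (1039681, 109592): x_5 = 19·1039681 + 90·2·109592 = 39480499; y_5 = 19·109592 + 2·1039681 = 4161610.
Step 3: Verify x_5² - 90·y_5² = 1558709801289001 - 1558709801289000 = 1 (should be 1). ✓

(x_1, y_1) = (19, 2); (x_5, y_5) = (39480499, 4161610).


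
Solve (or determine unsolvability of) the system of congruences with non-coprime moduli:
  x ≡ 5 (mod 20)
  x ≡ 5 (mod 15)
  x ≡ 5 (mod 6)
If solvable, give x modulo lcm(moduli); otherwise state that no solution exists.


Moduli 20, 15, 6 are not pairwise coprime, so CRT works modulo lcm(m_i) when all pairwise compatibility conditions hold.
Pairwise compatibility: gcd(m_i, m_j) must divide a_i - a_j for every pair.
Merge one congruence at a time:
  Start: x ≡ 5 (mod 20).
  Combine with x ≡ 5 (mod 15): gcd(20, 15) = 5; 5 - 5 = 0, which IS divisible by 5, so compatible.
    Write x = 5 + 20·t and substitute into x ≡ 5 (mod 15): 20·t ≡ 5 − 5 = 0 (mod 15).
    Divide the congruence (and modulus) by g = 5: 4·t ≡ 0 (mod 3).
    Reduce coefficients mod 3: 1·t ≡ 0 (mod 3).
    So t ≡ 0 (mod 3).
    Then x = 5 + 20·0 = 5, valid modulo lcm(20, 15) = 60: x ≡ 5 (mod 60).
  Combine with x ≡ 5 (mod 6): gcd(60, 6) = 6; 5 - 5 = 0, which IS divisible by 6, so compatible.
    Write x = 5 + 60·t and substitute into x ≡ 5 (mod 6): 60·t ≡ 5 − 5 = 0 (mod 6).
    Divide the congruence (and modulus) by g = 6: 10·t ≡ 0 (mod 1).
    Modulo 1 every t works; take t = 0.
    Then x = 5 + 60·0 = 5, valid modulo lcm(60, 6) = 60: x ≡ 5 (mod 60).
Verify: 5 mod 20 = 5, 5 mod 15 = 5, 5 mod 6 = 5.

x ≡ 5 (mod 60).
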